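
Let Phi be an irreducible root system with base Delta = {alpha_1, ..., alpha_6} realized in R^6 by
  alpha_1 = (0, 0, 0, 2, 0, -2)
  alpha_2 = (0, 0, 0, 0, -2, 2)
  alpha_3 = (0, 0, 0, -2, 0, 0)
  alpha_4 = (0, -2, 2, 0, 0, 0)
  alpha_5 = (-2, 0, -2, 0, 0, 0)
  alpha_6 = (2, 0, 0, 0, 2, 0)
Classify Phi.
Compute the Cartan integers a_ij = 2(alpha_i, alpha_j)/(alpha_j, alpha_j); the resulting 6x6 Cartan matrix is
[[2, -1, -2, 0, 0, 0], [-1, 2, 0, 0, 0, -1], [-1, 0, 2, 0, 0, 0], [0, 0, 0, 2, -1, 0], [0, 0, 0, -1, 2, -1], [0, -1, 0, 0, -1, 2]].
The roots have two lengths (squared-length ratio 2:1); the short ones are alpha_{3}. The associated Dynkin diagram is a chain of 6 nodes with a double edge at one end; the terminal node there is the unique short simple root (B_6), so the type is B_6 (the algebra so(13)).

B_6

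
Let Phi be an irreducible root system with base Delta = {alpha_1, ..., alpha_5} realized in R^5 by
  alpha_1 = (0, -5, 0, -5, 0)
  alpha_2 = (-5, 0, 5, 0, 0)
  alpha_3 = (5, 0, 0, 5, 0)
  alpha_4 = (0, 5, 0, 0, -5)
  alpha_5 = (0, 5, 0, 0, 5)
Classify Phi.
Compute the Cartan integers a_ij = 2(alpha_i, alpha_j)/(alpha_j, alpha_j); the resulting 5x5 Cartan matrix is
[[2, 0, -1, -1, -1], [0, 2, -1, 0, 0], [-1, -1, 2, 0, 0], [-1, 0, 0, 2, 0], [-1, 0, 0, 0, 2]].
All simple roots have the same length, so the diagram is simply laced. The associated Dynkin diagram is a chain of 3 nodes with a fork of two nodes at one end (D_5), so the type is D_5 (the algebra so(10)).

D_5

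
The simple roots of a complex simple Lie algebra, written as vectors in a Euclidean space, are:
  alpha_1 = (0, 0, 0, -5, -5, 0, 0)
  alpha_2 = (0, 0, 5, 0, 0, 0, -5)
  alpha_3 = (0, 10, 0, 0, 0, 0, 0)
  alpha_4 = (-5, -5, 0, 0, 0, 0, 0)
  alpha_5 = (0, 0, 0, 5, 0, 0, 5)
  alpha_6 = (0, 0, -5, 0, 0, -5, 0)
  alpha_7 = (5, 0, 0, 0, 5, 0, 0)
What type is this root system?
Compute the Cartan integers a_ij = 2(alpha_i, alpha_j)/(alpha_j, alpha_j); the resulting 7x7 Cartan matrix is
[[2, 0, 0, 0, -1, 0, -1], [0, 2, 0, 0, -1, -1, 0], [0, 0, 2, -2, 0, 0, 0], [0, 0, -1, 2, 0, 0, -1], [-1, -1, 0, 0, 2, 0, 0], [0, -1, 0, 0, 0, 2, 0], [-1, 0, 0, -1, 0, 0, 2]].
The roots have two lengths (squared-length ratio 2:1); the short ones are alpha_{1,2,4,5,6,7}. The associated Dynkin diagram is a chain of 7 nodes with a double edge at one end; the terminal node there is the unique long simple root (C_7), so the type is C_7 (the algebra sp(14)).

type C_7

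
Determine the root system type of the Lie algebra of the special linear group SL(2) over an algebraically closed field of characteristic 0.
This is sl(2), which has dimension 2^2 - 1 = 3 and rank 2 - 1 = 1 (a Cartan subalgebra is the diagonal traceless matrices). In the classification of classical Lie algebras, the special linear algebra sl(n+1) has type A_n; here n = 1, so the Dynkin diagram is a chain of 1 nodes with single edges (A_1). Hence the type is A_1.

type A_1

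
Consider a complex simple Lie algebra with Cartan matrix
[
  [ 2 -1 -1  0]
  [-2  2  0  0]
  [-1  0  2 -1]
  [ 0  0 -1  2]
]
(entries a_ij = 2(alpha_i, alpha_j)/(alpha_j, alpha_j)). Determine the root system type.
C_4 (sp(8))

The matrix has rank 4 with 2's on the diagonal. Reading the off-diagonal entries as Dynkin edges (a single edge where a_ij = a_ji = -1; a double or triple edge where a_ij * a_ji = 2 or 3), the diagram is a chain of 4 nodes with a double edge at one end; the terminal node there is the unique long simple root (C_4). One simple-root ordering that puts it in standard form is (alpha_4, alpha_3, alpha_1, alpha_2). So the algebra is type C_4, i.e. sp(8).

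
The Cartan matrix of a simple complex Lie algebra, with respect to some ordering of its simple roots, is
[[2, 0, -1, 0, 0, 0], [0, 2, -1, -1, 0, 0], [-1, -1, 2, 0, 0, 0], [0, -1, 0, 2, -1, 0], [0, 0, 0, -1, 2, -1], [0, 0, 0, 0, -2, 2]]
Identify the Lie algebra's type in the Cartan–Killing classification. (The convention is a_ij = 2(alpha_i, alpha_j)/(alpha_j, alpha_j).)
C_6

The matrix has rank 6 with 2's on the diagonal. Reading the off-diagonal entries as Dynkin edges (a single edge where a_ij = a_ji = -1; a double or triple edge where a_ij * a_ji = 2 or 3), the diagram is a chain of 6 nodes with a double edge at one end; the terminal node there is the unique long simple root (C_6). One simple-root ordering that puts it in standard form is (alpha_1, alpha_3, alpha_2, alpha_4, alpha_5, alpha_6). So the algebra is type C_6, i.e. sp(12).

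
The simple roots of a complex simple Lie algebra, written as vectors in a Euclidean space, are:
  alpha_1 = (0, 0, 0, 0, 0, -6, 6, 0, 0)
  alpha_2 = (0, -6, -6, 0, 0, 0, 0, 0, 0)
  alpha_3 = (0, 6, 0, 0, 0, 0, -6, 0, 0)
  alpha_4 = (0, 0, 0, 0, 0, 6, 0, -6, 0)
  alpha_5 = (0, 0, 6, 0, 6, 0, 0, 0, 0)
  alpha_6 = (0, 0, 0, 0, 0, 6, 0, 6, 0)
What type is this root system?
D_6 (so(12))

Compute the Cartan integers a_ij = 2(alpha_i, alpha_j)/(alpha_j, alpha_j); the resulting 6x6 Cartan matrix is
[[2, 0, -1, -1, 0, -1], [0, 2, -1, 0, -1, 0], [-1, -1, 2, 0, 0, 0], [-1, 0, 0, 2, 0, 0], [0, -1, 0, 0, 2, 0], [-1, 0, 0, 0, 0, 2]].
All simple roots have the same length, so the diagram is simply laced. The associated Dynkin diagram is a chain of 4 nodes with a fork of two nodes at one end (D_6), so the type is D_6 (the algebra so(12)).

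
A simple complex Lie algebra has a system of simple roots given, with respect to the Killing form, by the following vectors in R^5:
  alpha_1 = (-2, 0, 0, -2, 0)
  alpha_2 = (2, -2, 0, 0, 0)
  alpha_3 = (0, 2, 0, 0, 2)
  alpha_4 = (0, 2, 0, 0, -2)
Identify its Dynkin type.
D_4

Compute the Cartan integers a_ij = 2(alpha_i, alpha_j)/(alpha_j, alpha_j); the resulting 4x4 Cartan matrix is
[[2, -1, 0, 0], [-1, 2, -1, -1], [0, -1, 2, 0], [0, -1, 0, 2]].
All simple roots have the same length, so the diagram is simply laced. The associated Dynkin diagram is a chain of 2 nodes with a fork of two nodes at one end (D_4), so the type is D_4 (the algebra so(8)).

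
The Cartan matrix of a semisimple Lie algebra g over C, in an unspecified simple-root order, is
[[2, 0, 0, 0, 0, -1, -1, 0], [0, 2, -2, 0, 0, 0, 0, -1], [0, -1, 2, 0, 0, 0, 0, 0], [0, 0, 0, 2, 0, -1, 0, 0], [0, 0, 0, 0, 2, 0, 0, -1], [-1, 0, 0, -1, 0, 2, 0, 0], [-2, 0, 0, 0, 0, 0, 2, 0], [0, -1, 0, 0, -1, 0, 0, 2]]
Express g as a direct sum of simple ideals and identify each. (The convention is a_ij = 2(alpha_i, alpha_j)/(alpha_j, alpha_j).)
B_4 (so(9)) + C_4 (sp(8))

The diagram associated to this matrix has two connected components: the simple roots {alpha_2, alpha_3, alpha_5, alpha_8} form a chain of 4 nodes with a double edge at one end; the terminal node there is the unique short simple root (B_4), and {alpha_1, alpha_4, alpha_6, alpha_7} form a chain of 4 nodes with a double edge at one end; the terminal node there is the unique long simple root (C_4). A semisimple Lie algebra decomposes uniquely as the direct sum of simple ideals, one per connected component of its Dynkin diagram, so g ≅ B_4 ⊕ C_4 (dimension 36 + 36 = 72).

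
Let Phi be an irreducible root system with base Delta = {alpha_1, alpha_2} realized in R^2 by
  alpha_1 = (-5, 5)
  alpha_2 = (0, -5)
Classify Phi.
B_2

Compute the Cartan integers a_ij = 2(alpha_i, alpha_j)/(alpha_j, alpha_j); the resulting 2x2 Cartan matrix is
[[2, -2], [-1, 2]].
The roots have two lengths (squared-length ratio 2:1); the short ones are alpha_{2}. The associated Dynkin diagram is a chain of 2 nodes with a double edge at one end; the terminal node there is the unique short simple root (B_2), so the type is B_2 (the algebra so(5)).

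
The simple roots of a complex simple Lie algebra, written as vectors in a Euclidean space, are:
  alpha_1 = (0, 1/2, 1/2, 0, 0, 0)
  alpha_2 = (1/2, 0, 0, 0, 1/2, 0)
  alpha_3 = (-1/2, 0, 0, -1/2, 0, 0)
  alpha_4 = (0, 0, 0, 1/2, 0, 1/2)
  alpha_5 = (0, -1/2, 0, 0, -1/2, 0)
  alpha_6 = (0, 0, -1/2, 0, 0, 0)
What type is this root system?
Compute the Cartan integers a_ij = 2(alpha_i, alpha_j)/(alpha_j, alpha_j); the resulting 6x6 Cartan matrix is
[[2, 0, 0, 0, -1, -2], [0, 2, -1, 0, -1, 0], [0, -1, 2, -1, 0, 0], [0, 0, -1, 2, 0, 0], [-1, -1, 0, 0, 2, 0], [-1, 0, 0, 0, 0, 2]].
The roots have two lengths (squared-length ratio 2:1); the short ones are alpha_{6}. The associated Dynkin diagram is a chain of 6 nodes with a double edge at one end; the terminal node there is the unique short simple root (B_6), so the type is B_6 (the algebra so(13)).

B6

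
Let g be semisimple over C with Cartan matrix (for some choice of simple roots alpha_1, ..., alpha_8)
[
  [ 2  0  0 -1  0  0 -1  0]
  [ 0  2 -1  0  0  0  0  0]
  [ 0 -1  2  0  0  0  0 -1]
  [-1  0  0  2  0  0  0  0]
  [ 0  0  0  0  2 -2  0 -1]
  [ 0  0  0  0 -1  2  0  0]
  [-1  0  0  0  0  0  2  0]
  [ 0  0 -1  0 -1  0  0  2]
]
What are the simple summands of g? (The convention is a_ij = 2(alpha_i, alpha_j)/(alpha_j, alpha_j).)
A_3 ⊕ B_5

The diagram associated to this matrix has two connected components: the simple roots {alpha_1, alpha_4, alpha_7} form a chain of 3 nodes with single edges (A_3), and {alpha_2, alpha_3, alpha_5, alpha_6, alpha_8} form a chain of 5 nodes with a double edge at one end; the terminal node there is the unique short simple root (B_5). A semisimple Lie algebra decomposes uniquely as the direct sum of simple ideals, one per connected component of its Dynkin diagram, so g ≅ A_3 ⊕ B_5 (dimension 15 + 55 = 70).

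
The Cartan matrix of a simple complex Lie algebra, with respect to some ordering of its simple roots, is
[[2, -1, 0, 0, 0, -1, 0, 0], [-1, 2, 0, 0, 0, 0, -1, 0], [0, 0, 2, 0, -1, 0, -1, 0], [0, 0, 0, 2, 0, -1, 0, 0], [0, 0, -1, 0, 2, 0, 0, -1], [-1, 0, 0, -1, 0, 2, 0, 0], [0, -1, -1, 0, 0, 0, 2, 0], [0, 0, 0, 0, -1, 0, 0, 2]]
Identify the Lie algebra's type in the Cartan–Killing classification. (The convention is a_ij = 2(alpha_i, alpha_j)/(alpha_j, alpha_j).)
A_8

The matrix has rank 8 with 2's on the diagonal. Reading the off-diagonal entries as Dynkin edges (a single edge where a_ij = a_ji = -1; a double or triple edge where a_ij * a_ji = 2 or 3), the diagram is a chain of 8 nodes with single edges (A_8). One simple-root ordering that puts it in standard form is (alpha_4, alpha_6, alpha_1, alpha_2, alpha_7, alpha_3, alpha_5, alpha_8). So the algebra is type A_8, i.e. sl(9).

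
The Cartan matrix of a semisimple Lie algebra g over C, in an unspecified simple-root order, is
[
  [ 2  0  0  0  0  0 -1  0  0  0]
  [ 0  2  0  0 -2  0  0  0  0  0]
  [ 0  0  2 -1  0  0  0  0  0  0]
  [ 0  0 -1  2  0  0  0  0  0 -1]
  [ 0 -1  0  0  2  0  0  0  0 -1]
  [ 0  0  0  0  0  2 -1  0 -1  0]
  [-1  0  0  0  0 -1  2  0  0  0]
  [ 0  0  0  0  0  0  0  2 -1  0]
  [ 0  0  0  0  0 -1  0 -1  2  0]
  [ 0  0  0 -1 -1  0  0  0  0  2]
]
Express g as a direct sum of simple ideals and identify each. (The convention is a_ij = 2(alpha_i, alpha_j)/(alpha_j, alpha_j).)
A5 ⊕ C5

The diagram associated to this matrix has two connected components: the simple roots {alpha_1, alpha_6, alpha_7, alpha_8, alpha_9} form a chain of 5 nodes with single edges (A_5), and {alpha_2, alpha_3, alpha_4, alpha_5, alpha_10} form a chain of 5 nodes with a double edge at one end; the terminal node there is the unique long simple root (C_5). A semisimple Lie algebra decomposes uniquely as the direct sum of simple ideals, one per connected component of its Dynkin diagram, so g ≅ A_5 ⊕ C_5 (dimension 35 + 55 = 90).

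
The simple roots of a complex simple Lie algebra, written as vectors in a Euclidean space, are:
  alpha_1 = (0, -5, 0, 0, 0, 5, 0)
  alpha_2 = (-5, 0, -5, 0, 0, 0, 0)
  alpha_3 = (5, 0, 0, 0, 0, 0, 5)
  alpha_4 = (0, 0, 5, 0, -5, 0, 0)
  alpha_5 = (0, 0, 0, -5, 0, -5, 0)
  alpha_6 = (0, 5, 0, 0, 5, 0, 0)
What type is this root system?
Compute the Cartan integers a_ij = 2(alpha_i, alpha_j)/(alpha_j, alpha_j); the resulting 6x6 Cartan matrix is
[[2, 0, 0, 0, -1, -1], [0, 2, -1, -1, 0, 0], [0, -1, 2, 0, 0, 0], [0, -1, 0, 2, 0, -1], [-1, 0, 0, 0, 2, 0], [-1, 0, 0, -1, 0, 2]].
All simple roots have the same length, so the diagram is simply laced. The associated Dynkin diagram is a chain of 6 nodes with single edges (A_6), so the type is A_6 (the algebra sl(7)).

A6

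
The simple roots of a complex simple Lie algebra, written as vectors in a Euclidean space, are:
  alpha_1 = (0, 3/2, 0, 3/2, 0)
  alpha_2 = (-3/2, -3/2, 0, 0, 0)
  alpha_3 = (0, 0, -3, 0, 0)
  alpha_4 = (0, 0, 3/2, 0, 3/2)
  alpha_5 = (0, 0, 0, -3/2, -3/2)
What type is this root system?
Compute the Cartan integers a_ij = 2(alpha_i, alpha_j)/(alpha_j, alpha_j); the resulting 5x5 Cartan matrix is
[[2, -1, 0, 0, -1], [-1, 2, 0, 0, 0], [0, 0, 2, -2, 0], [0, 0, -1, 2, -1], [-1, 0, 0, -1, 2]].
The roots have two lengths (squared-length ratio 2:1); the short ones are alpha_{1,2,4,5}. The associated Dynkin diagram is a chain of 5 nodes with a double edge at one end; the terminal node there is the unique long simple root (C_5), so the type is C_5 (the algebra sp(10)).

C5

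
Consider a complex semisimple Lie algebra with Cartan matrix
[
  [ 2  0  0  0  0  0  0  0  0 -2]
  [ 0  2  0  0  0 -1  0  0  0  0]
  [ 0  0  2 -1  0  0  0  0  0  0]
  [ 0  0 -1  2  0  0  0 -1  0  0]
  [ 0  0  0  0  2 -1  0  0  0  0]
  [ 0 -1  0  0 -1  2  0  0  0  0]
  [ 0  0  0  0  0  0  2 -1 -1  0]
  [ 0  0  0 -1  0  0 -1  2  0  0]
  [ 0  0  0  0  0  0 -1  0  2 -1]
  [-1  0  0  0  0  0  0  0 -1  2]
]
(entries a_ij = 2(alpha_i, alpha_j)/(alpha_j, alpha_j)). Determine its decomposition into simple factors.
A3 + C7

The diagram associated to this matrix has two connected components: the simple roots {alpha_2, alpha_5, alpha_6} form a chain of 3 nodes with single edges (A_3), and {alpha_1, alpha_3, alpha_4, alpha_7, alpha_8, alpha_9, alpha_10} form a chain of 7 nodes with a double edge at one end; the terminal node there is the unique long simple root (C_7). A semisimple Lie algebra decomposes uniquely as the direct sum of simple ideals, one per connected component of its Dynkin diagram, so g ≅ A_3 ⊕ C_7 (dimension 15 + 105 = 120).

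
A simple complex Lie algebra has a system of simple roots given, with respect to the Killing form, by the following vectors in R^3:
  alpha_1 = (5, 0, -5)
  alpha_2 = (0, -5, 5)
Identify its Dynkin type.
Compute the Cartan integers a_ij = 2(alpha_i, alpha_j)/(alpha_j, alpha_j); the resulting 2x2 Cartan matrix is
[[2, -1], [-1, 2]].
All simple roots have the same length, so the diagram is simply laced. The associated Dynkin diagram is a chain of 2 nodes with single edges (A_2), so the type is A_2 (the algebra sl(3)).

A2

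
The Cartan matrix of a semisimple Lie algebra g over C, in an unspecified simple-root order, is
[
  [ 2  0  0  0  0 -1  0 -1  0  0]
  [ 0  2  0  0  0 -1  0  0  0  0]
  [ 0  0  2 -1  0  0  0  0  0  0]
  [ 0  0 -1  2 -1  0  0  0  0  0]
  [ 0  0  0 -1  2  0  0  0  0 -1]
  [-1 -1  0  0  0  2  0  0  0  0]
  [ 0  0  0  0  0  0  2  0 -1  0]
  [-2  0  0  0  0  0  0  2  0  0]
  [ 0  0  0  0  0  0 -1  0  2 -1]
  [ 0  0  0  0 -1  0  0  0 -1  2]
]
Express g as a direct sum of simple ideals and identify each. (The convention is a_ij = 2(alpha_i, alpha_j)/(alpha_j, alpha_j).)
The diagram associated to this matrix has two connected components: the simple roots {alpha_3, alpha_4, alpha_5, alpha_7, alpha_9, alpha_10} form a chain of 6 nodes with single edges (A_6), and {alpha_1, alpha_2, alpha_6, alpha_8} form a chain of 4 nodes with a double edge at one end; the terminal node there is the unique long simple root (C_4). A semisimple Lie algebra decomposes uniquely as the direct sum of simple ideals, one per connected component of its Dynkin diagram, so g ≅ A_6 ⊕ C_4 (dimension 48 + 36 = 84).

A6 + C4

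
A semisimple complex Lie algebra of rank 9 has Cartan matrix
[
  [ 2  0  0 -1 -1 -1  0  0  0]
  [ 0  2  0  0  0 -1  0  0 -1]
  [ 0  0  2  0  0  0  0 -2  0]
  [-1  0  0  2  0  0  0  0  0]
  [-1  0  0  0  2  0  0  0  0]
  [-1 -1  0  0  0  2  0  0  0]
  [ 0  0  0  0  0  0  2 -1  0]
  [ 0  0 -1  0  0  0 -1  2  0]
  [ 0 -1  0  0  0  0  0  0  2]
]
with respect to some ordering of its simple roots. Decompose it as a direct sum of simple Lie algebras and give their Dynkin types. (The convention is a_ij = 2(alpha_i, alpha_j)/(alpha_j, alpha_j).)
The diagram associated to this matrix has two connected components: the simple roots {alpha_3, alpha_7, alpha_8} form a chain of 3 nodes with a double edge at one end; the terminal node there is the unique long simple root (C_3), and {alpha_1, alpha_2, alpha_4, alpha_5, alpha_6, alpha_9} form a chain of 4 nodes with a fork of two nodes at one end (D_6). A semisimple Lie algebra decomposes uniquely as the direct sum of simple ideals, one per connected component of its Dynkin diagram, so g ≅ C_3 ⊕ D_6 (dimension 21 + 66 = 87).

C_3 (sp(6)) ⊕ D_6 (so(12))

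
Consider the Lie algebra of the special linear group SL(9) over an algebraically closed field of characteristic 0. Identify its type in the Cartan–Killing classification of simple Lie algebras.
A_8

This is sl(9), which has dimension 9^2 - 1 = 80 and rank 9 - 1 = 8 (a Cartan subalgebra is the diagonal traceless matrices). In the classification of classical Lie algebras, the special linear algebra sl(n+1) has type A_n; here n = 8, so the Dynkin diagram is a chain of 8 nodes with single edges (A_8). Hence the type is A_8.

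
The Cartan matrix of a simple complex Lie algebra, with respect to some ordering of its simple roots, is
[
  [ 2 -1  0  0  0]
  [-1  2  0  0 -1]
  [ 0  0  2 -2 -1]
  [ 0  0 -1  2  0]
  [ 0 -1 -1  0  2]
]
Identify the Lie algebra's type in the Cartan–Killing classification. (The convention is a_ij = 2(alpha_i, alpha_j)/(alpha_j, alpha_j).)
B5

The matrix has rank 5 with 2's on the diagonal. Reading the off-diagonal entries as Dynkin edges (a single edge where a_ij = a_ji = -1; a double or triple edge where a_ij * a_ji = 2 or 3), the diagram is a chain of 5 nodes with a double edge at one end; the terminal node there is the unique short simple root (B_5). One simple-root ordering that puts it in standard form is (alpha_1, alpha_2, alpha_5, alpha_3, alpha_4). So the algebra is type B_5, i.e. so(11).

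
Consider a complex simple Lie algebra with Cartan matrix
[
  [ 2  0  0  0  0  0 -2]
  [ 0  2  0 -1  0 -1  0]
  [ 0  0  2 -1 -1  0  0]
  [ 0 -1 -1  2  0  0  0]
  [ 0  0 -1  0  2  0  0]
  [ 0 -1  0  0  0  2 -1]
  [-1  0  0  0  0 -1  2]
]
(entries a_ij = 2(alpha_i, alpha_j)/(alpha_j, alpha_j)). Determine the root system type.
C_7 (sp(14))

The matrix has rank 7 with 2's on the diagonal. Reading the off-diagonal entries as Dynkin edges (a single edge where a_ij = a_ji = -1; a double or triple edge where a_ij * a_ji = 2 or 3), the diagram is a chain of 7 nodes with a double edge at one end; the terminal node there is the unique long simple root (C_7). One simple-root ordering that puts it in standard form is (alpha_5, alpha_3, alpha_4, alpha_2, alpha_6, alpha_7, alpha_1). So the algebra is type C_7, i.e. sp(14).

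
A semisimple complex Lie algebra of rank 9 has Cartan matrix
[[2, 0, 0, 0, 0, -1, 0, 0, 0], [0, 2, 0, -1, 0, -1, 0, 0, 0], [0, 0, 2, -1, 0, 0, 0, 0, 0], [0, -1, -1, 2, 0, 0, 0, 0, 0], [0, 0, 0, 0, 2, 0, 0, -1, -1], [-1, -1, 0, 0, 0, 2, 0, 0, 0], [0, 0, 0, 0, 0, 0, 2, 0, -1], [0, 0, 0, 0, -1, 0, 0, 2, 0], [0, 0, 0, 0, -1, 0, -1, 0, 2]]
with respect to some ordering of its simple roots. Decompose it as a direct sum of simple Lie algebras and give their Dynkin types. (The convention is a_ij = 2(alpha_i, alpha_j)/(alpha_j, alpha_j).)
The diagram associated to this matrix has two connected components: the simple roots {alpha_5, alpha_7, alpha_8, alpha_9} form a chain of 4 nodes with single edges (A_4), and {alpha_1, alpha_2, alpha_3, alpha_4, alpha_6} form a chain of 5 nodes with single edges (A_5). A semisimple Lie algebra decomposes uniquely as the direct sum of simple ideals, one per connected component of its Dynkin diagram, so g ≅ A_4 ⊕ A_5 (dimension 24 + 35 = 59).

type A_4 + type A_5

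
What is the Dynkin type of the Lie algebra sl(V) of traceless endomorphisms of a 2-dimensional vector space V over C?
This is sl(2), which has dimension 2^2 - 1 = 3 and rank 2 - 1 = 1 (a Cartan subalgebra is the diagonal traceless matrices). In the classification of classical Lie algebras, the special linear algebra sl(n+1) has type A_n; here n = 1, so the Dynkin diagram is a chain of 1 nodes with single edges (A_1). Hence the type is A_1.

A_1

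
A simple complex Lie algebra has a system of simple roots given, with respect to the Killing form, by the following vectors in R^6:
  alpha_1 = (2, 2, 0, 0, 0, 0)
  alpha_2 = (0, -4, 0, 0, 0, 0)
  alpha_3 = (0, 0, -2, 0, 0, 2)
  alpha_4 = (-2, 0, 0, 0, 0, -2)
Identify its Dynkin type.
Compute the Cartan integers a_ij = 2(alpha_i, alpha_j)/(alpha_j, alpha_j); the resulting 4x4 Cartan matrix is
[[2, -1, 0, -1], [-2, 2, 0, 0], [0, 0, 2, -1], [-1, 0, -1, 2]].
The roots have two lengths (squared-length ratio 2:1); the short ones are alpha_{1,3,4}. The associated Dynkin diagram is a chain of 4 nodes with a double edge at one end; the terminal node there is the unique long simple root (C_4), so the type is C_4 (the algebra sp(8)).

C4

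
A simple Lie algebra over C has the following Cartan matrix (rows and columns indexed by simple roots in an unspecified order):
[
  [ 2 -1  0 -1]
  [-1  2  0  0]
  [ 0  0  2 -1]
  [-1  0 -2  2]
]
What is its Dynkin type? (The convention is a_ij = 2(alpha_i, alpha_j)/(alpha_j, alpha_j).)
B4

The matrix has rank 4 with 2's on the diagonal. Reading the off-diagonal entries as Dynkin edges (a single edge where a_ij = a_ji = -1; a double or triple edge where a_ij * a_ji = 2 or 3), the diagram is a chain of 4 nodes with a double edge at one end; the terminal node there is the unique short simple root (B_4). One simple-root ordering that puts it in standard form is (alpha_2, alpha_1, alpha_4, alpha_3). So the algebra is type B_4, i.e. so(9).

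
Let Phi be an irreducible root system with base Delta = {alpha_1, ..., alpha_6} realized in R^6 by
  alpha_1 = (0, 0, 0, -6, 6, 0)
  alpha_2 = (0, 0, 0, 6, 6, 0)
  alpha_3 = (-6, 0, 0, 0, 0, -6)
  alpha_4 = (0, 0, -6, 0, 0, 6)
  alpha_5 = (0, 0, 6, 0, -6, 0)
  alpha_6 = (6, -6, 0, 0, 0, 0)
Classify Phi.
D_6

Compute the Cartan integers a_ij = 2(alpha_i, alpha_j)/(alpha_j, alpha_j); the resulting 6x6 Cartan matrix is
[[2, 0, 0, 0, -1, 0], [0, 2, 0, 0, -1, 0], [0, 0, 2, -1, 0, -1], [0, 0, -1, 2, -1, 0], [-1, -1, 0, -1, 2, 0], [0, 0, -1, 0, 0, 2]].
All simple roots have the same length, so the diagram is simply laced. The associated Dynkin diagram is a chain of 4 nodes with a fork of two nodes at one end (D_6), so the type is D_6 (the algebra so(12)).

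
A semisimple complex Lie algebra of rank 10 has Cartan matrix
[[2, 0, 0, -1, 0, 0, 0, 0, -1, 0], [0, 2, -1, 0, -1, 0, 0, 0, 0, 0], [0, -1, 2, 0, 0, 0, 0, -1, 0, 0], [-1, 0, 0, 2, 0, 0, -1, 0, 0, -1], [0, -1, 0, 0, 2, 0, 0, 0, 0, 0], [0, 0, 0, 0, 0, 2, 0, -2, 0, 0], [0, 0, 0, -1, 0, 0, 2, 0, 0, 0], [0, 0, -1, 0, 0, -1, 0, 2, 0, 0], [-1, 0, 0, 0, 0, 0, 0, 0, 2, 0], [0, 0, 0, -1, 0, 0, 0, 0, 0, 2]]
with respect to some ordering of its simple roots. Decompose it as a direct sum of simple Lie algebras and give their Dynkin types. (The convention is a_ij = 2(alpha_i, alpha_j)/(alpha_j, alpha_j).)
type C_5 ⊕ type D_5

The diagram associated to this matrix has two connected components: the simple roots {alpha_2, alpha_3, alpha_5, alpha_6, alpha_8} form a chain of 5 nodes with a double edge at one end; the terminal node there is the unique long simple root (C_5), and {alpha_1, alpha_4, alpha_7, alpha_9, alpha_10} form a chain of 3 nodes with a fork of two nodes at one end (D_5). A semisimple Lie algebra decomposes uniquely as the direct sum of simple ideals, one per connected component of its Dynkin diagram, so g ≅ C_5 ⊕ D_5 (dimension 55 + 45 = 100).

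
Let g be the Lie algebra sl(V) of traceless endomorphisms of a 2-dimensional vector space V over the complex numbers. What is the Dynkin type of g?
A_1

This is sl(2), which has dimension 2^2 - 1 = 3 and rank 2 - 1 = 1 (a Cartan subalgebra is the diagonal traceless matrices). In the classification of classical Lie algebras, the special linear algebra sl(n+1) has type A_n; here n = 1, so the Dynkin diagram is a chain of 1 nodes with single edges (A_1). Hence the type is A_1.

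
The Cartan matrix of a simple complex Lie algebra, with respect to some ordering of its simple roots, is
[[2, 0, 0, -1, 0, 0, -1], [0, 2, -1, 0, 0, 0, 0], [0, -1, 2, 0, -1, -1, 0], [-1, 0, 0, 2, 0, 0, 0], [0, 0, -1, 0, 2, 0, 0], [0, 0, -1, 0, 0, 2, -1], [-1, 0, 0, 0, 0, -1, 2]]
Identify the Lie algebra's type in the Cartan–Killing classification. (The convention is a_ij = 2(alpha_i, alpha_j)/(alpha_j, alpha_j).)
type D_7

The matrix has rank 7 with 2's on the diagonal. Reading the off-diagonal entries as Dynkin edges (a single edge where a_ij = a_ji = -1; a double or triple edge where a_ij * a_ji = 2 or 3), the diagram is a chain of 5 nodes with a fork of two nodes at one end (D_7). One simple-root ordering that puts it in standard form is (alpha_4, alpha_1, alpha_7, alpha_6, alpha_3, alpha_2, alpha_5). So the algebra is type D_7, i.e. so(14).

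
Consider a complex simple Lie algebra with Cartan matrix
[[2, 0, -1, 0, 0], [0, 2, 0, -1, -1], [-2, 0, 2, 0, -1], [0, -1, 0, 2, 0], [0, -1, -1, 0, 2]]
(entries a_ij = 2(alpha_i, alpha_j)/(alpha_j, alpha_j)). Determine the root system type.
The matrix has rank 5 with 2's on the diagonal. Reading the off-diagonal entries as Dynkin edges (a single edge where a_ij = a_ji = -1; a double or triple edge where a_ij * a_ji = 2 or 3), the diagram is a chain of 5 nodes with a double edge at one end; the terminal node there is the unique short simple root (B_5). One simple-root ordering that puts it in standard form is (alpha_4, alpha_2, alpha_5, alpha_3, alpha_1). So the algebra is type B_5, i.e. so(11).

B5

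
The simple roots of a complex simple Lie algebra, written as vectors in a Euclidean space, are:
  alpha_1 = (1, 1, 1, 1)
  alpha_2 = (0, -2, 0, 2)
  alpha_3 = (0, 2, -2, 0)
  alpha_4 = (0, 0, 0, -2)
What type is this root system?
F_4

Compute the Cartan integers a_ij = 2(alpha_i, alpha_j)/(alpha_j, alpha_j); the resulting 4x4 Cartan matrix is
[[2, 0, 0, -1], [0, 2, -1, -2], [0, -1, 2, 0], [-1, -1, 0, 2]].
The roots have two lengths (squared-length ratio 2:1); the short ones are alpha_{1,4}. The associated Dynkin diagram is a chain of 4 nodes with a double edge between the middle two (F_4), so the type is F_4.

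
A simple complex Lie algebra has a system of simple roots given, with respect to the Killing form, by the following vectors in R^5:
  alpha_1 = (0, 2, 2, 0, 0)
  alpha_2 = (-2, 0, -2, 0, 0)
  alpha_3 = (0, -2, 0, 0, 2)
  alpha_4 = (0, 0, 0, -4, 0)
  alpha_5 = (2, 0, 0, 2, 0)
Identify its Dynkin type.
type C_5

Compute the Cartan integers a_ij = 2(alpha_i, alpha_j)/(alpha_j, alpha_j); the resulting 5x5 Cartan matrix is
[[2, -1, -1, 0, 0], [-1, 2, 0, 0, -1], [-1, 0, 2, 0, 0], [0, 0, 0, 2, -2], [0, -1, 0, -1, 2]].
The roots have two lengths (squared-length ratio 2:1); the short ones are alpha_{1,2,3,5}. The associated Dynkin diagram is a chain of 5 nodes with a double edge at one end; the terminal node there is the unique long simple root (C_5), so the type is C_5 (the algebra sp(10)).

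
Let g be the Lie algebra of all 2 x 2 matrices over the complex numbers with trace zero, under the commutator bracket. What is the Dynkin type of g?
type A_1

This is sl(2), which has dimension 2^2 - 1 = 3 and rank 2 - 1 = 1 (a Cartan subalgebra is the diagonal traceless matrices). In the classification of classical Lie algebras, the special linear algebra sl(n+1) has type A_n; here n = 1, so the Dynkin diagram is a chain of 1 nodes with single edges (A_1). Hence the type is A_1.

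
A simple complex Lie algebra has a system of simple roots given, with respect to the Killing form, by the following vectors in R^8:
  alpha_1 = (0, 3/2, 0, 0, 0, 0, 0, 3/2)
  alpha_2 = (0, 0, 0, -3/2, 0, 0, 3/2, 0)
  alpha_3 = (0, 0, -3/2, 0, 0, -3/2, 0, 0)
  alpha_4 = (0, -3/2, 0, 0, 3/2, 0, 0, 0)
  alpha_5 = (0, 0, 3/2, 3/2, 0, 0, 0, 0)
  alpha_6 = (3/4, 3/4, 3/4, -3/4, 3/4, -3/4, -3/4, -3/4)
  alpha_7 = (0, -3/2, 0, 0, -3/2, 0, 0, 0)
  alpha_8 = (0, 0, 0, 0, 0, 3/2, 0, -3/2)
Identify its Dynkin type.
Compute the Cartan integers a_ij = 2(alpha_i, alpha_j)/(alpha_j, alpha_j); the resulting 8x8 Cartan matrix is
[[2, 0, 0, -1, 0, 0, -1, -1], [0, 2, 0, 0, -1, 0, 0, 0], [0, 0, 2, 0, -1, 0, 0, -1], [-1, 0, 0, 2, 0, 0, 0, 0], [0, -1, -1, 0, 2, 0, 0, 0], [0, 0, 0, 0, 0, 2, -1, 0], [-1, 0, 0, 0, 0, -1, 2, 0], [-1, 0, -1, 0, 0, 0, 0, 2]].
All simple roots have the same length, so the diagram is simply laced. The associated Dynkin diagram is a chain of 7 nodes with one extra node attached to the third node from one end (E_8), so the type is E_8.

E_8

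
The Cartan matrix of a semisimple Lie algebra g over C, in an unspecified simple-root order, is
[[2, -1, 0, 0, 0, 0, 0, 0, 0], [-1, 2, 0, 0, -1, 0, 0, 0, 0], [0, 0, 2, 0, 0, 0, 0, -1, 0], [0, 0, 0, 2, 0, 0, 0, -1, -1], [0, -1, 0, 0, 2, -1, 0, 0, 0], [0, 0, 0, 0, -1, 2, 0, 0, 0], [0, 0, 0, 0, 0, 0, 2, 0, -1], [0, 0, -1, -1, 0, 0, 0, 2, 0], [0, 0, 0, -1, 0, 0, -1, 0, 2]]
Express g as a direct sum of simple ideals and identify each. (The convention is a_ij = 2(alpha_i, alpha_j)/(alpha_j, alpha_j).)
The diagram associated to this matrix has two connected components: the simple roots {alpha_1, alpha_2, alpha_5, alpha_6} form a chain of 4 nodes with single edges (A_4), and {alpha_3, alpha_4, alpha_7, alpha_8, alpha_9} form a chain of 5 nodes with single edges (A_5). A semisimple Lie algebra decomposes uniquely as the direct sum of simple ideals, one per connected component of its Dynkin diagram, so g ≅ A_4 ⊕ A_5 (dimension 24 + 35 = 59).

A_4 + A_5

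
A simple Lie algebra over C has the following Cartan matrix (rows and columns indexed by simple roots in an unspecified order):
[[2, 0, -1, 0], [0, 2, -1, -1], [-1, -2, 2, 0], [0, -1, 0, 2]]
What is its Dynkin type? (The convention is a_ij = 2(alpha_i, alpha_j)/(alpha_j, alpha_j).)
F_4

The matrix has rank 4 with 2's on the diagonal. Reading the off-diagonal entries as Dynkin edges (a single edge where a_ij = a_ji = -1; a double or triple edge where a_ij * a_ji = 2 or 3), the diagram is a chain of 4 nodes with a double edge between the middle two (F_4). One simple-root ordering that puts it in standard form is (alpha_1, alpha_3, alpha_2, alpha_4). So the algebra is type F_4.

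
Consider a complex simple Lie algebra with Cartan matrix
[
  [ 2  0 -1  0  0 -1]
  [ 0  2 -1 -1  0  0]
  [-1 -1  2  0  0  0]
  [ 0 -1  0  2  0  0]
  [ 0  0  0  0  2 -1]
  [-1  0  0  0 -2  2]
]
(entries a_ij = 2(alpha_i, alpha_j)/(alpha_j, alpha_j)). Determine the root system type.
The matrix has rank 6 with 2's on the diagonal. Reading the off-diagonal entries as Dynkin edges (a single edge where a_ij = a_ji = -1; a double or triple edge where a_ij * a_ji = 2 or 3), the diagram is a chain of 6 nodes with a double edge at one end; the terminal node there is the unique short simple root (B_6). One simple-root ordering that puts it in standard form is (alpha_4, alpha_2, alpha_3, alpha_1, alpha_6, alpha_5). So the algebra is type B_6, i.e. so(13).

type B_6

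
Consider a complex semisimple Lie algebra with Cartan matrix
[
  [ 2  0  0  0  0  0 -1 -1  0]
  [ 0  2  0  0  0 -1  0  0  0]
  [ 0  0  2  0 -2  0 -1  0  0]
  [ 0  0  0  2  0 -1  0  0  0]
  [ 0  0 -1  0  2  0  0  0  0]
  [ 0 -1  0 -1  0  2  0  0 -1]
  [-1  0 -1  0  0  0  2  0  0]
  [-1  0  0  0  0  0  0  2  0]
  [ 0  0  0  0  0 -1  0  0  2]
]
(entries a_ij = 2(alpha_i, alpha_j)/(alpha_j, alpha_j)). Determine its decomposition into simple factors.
B5 ⊕ D4

The diagram associated to this matrix has two connected components: the simple roots {alpha_1, alpha_3, alpha_5, alpha_7, alpha_8} form a chain of 5 nodes with a double edge at one end; the terminal node there is the unique short simple root (B_5), and {alpha_2, alpha_4, alpha_6, alpha_9} form a chain of 2 nodes with a fork of two nodes at one end (D_4). A semisimple Lie algebra decomposes uniquely as the direct sum of simple ideals, one per connected component of its Dynkin diagram, so g ≅ B_5 ⊕ D_4 (dimension 55 + 28 = 83).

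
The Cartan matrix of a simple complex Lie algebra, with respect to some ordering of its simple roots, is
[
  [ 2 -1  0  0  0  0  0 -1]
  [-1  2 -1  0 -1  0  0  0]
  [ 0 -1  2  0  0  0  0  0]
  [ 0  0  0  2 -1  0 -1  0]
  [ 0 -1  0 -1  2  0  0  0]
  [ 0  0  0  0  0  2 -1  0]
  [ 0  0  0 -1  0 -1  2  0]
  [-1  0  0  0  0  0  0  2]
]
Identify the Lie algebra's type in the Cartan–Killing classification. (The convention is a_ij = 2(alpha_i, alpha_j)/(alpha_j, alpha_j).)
The matrix has rank 8 with 2's on the diagonal. Reading the off-diagonal entries as Dynkin edges (a single edge where a_ij = a_ji = -1; a double or triple edge where a_ij * a_ji = 2 or 3), the diagram is a chain of 7 nodes with one extra node attached to the third node from one end (E_8). One simple-root ordering that puts it in standard form is (alpha_8, alpha_3, alpha_1, alpha_2, alpha_5, alpha_4, alpha_7, alpha_6). So the algebra is type E_8.

E_8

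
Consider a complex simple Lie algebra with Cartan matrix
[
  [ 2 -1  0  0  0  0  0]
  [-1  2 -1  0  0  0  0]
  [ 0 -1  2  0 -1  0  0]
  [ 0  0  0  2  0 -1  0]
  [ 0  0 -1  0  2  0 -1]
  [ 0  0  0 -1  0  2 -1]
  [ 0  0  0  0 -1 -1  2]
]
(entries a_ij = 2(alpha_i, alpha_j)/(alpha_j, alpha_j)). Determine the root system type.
type A_7

The matrix has rank 7 with 2's on the diagonal. Reading the off-diagonal entries as Dynkin edges (a single edge where a_ij = a_ji = -1; a double or triple edge where a_ij * a_ji = 2 or 3), the diagram is a chain of 7 nodes with single edges (A_7). One simple-root ordering that puts it in standard form is (alpha_4, alpha_6, alpha_7, alpha_5, alpha_3, alpha_2, alpha_1). So the algebra is type A_7, i.e. sl(8).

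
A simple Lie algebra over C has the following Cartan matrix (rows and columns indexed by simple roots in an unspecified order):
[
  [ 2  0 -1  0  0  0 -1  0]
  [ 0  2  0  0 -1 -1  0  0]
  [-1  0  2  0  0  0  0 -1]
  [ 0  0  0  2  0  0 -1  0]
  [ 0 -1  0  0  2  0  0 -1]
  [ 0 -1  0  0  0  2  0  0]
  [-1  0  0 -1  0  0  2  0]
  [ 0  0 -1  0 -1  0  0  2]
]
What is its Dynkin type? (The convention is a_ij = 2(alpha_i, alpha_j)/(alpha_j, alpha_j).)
A_8

The matrix has rank 8 with 2's on the diagonal. Reading the off-diagonal entries as Dynkin edges (a single edge where a_ij = a_ji = -1; a double or triple edge where a_ij * a_ji = 2 or 3), the diagram is a chain of 8 nodes with single edges (A_8). One simple-root ordering that puts it in standard form is (alpha_4, alpha_7, alpha_1, alpha_3, alpha_8, alpha_5, alpha_2, alpha_6). So the algebra is type A_8, i.e. sl(9).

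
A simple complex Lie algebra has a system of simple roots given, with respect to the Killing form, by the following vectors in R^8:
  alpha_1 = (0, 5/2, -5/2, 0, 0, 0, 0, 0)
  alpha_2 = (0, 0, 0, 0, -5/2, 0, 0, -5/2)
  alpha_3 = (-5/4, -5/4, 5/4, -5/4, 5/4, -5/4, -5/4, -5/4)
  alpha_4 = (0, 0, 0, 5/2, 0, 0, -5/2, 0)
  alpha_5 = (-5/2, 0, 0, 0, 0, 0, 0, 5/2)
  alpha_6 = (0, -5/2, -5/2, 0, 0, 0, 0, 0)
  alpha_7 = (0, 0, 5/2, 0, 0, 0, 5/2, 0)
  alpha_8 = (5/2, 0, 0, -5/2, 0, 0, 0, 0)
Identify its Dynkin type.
Compute the Cartan integers a_ij = 2(alpha_i, alpha_j)/(alpha_j, alpha_j); the resulting 8x8 Cartan matrix is
[[2, 0, -1, 0, 0, 0, -1, 0], [0, 2, 0, 0, -1, 0, 0, 0], [-1, 0, 2, 0, 0, 0, 0, 0], [0, 0, 0, 2, 0, 0, -1, -1], [0, -1, 0, 0, 2, 0, 0, -1], [0, 0, 0, 0, 0, 2, -1, 0], [-1, 0, 0, -1, 0, -1, 2, 0], [0, 0, 0, -1, -1, 0, 0, 2]].
All simple roots have the same length, so the diagram is simply laced. The associated Dynkin diagram is a chain of 7 nodes with one extra node attached to the third node from one end (E_8), so the type is E_8.

E8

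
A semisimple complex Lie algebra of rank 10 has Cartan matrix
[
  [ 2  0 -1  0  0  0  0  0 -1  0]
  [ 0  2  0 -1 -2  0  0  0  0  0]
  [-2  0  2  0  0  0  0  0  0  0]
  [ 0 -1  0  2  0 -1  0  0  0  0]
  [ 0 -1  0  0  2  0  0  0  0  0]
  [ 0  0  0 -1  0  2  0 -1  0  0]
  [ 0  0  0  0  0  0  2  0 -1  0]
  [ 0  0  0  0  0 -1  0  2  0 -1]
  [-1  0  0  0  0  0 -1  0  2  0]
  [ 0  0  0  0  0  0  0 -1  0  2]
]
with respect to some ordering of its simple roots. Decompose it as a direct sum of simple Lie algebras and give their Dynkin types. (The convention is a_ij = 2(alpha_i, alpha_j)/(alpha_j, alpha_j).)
The diagram associated to this matrix has two connected components: the simple roots {alpha_2, alpha_4, alpha_5, alpha_6, alpha_8, alpha_10} form a chain of 6 nodes with a double edge at one end; the terminal node there is the unique short simple root (B_6), and {alpha_1, alpha_3, alpha_7, alpha_9} form a chain of 4 nodes with a double edge at one end; the terminal node there is the unique long simple root (C_4). A semisimple Lie algebra decomposes uniquely as the direct sum of simple ideals, one per connected component of its Dynkin diagram, so g ≅ B_6 ⊕ C_4 (dimension 78 + 36 = 114).

B_6 + C_4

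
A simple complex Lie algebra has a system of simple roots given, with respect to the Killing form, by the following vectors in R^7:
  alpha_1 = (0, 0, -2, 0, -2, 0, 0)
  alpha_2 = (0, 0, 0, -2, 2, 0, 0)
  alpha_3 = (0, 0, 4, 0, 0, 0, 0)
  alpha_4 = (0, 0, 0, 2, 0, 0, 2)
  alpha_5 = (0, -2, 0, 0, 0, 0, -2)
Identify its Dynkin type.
type C_5

Compute the Cartan integers a_ij = 2(alpha_i, alpha_j)/(alpha_j, alpha_j); the resulting 5x5 Cartan matrix is
[[2, -1, -1, 0, 0], [-1, 2, 0, -1, 0], [-2, 0, 2, 0, 0], [0, -1, 0, 2, -1], [0, 0, 0, -1, 2]].
The roots have two lengths (squared-length ratio 2:1); the short ones are alpha_{1,2,4,5}. The associated Dynkin diagram is a chain of 5 nodes with a double edge at one end; the terminal node there is the unique long simple root (C_5), so the type is C_5 (the algebra sp(10)).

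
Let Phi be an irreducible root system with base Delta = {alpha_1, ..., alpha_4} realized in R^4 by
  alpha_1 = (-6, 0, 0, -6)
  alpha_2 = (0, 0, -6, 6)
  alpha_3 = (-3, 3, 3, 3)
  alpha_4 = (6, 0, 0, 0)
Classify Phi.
F_4

Compute the Cartan integers a_ij = 2(alpha_i, alpha_j)/(alpha_j, alpha_j); the resulting 4x4 Cartan matrix is
[[2, -1, 0, -2], [-1, 2, 0, 0], [0, 0, 2, -1], [-1, 0, -1, 2]].
The roots have two lengths (squared-length ratio 2:1); the short ones are alpha_{3,4}. The associated Dynkin diagram is a chain of 4 nodes with a double edge between the middle two (F_4), so the type is F_4.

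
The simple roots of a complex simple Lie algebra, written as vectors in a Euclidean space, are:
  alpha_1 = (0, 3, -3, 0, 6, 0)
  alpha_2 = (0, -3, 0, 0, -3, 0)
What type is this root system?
G_2

Compute the Cartan integers a_ij = 2(alpha_i, alpha_j)/(alpha_j, alpha_j); the resulting 2x2 Cartan matrix is
[[2, -3], [-1, 2]].
The roots have two lengths (squared-length ratio 3:1); the short ones are alpha_{2}. The associated Dynkin diagram is two nodes joined by a triple edge (G_2), so the type is G_2.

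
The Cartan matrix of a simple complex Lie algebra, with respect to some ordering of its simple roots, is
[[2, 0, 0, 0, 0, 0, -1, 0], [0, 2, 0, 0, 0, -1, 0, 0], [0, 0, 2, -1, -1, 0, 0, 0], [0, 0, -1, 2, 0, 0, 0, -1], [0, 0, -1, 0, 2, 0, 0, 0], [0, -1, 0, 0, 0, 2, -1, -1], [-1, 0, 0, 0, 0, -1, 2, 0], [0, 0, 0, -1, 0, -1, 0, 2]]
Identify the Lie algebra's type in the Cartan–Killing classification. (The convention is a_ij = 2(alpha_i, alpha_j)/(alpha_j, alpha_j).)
E8

The matrix has rank 8 with 2's on the diagonal. Reading the off-diagonal entries as Dynkin edges (a single edge where a_ij = a_ji = -1; a double or triple edge where a_ij * a_ji = 2 or 3), the diagram is a chain of 7 nodes with one extra node attached to the third node from one end (E_8). One simple-root ordering that puts it in standard form is (alpha_1, alpha_2, alpha_7, alpha_6, alpha_8, alpha_4, alpha_3, alpha_5). So the algebra is type E_8.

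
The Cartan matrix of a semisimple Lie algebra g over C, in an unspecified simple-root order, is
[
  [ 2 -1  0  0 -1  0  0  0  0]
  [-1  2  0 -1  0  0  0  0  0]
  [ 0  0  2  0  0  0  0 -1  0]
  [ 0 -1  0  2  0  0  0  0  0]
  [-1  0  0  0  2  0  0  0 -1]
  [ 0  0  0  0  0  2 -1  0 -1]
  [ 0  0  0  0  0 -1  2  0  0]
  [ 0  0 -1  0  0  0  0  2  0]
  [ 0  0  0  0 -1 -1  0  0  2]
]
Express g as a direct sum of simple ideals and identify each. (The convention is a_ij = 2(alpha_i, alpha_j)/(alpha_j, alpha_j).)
type A_2 + type A_7

The diagram associated to this matrix has two connected components: the simple roots {alpha_3, alpha_8} form a chain of 2 nodes with single edges (A_2), and {alpha_1, alpha_2, alpha_4, alpha_5, alpha_6, alpha_7, alpha_9} form a chain of 7 nodes with single edges (A_7). A semisimple Lie algebra decomposes uniquely as the direct sum of simple ideals, one per connected component of its Dynkin diagram, so g ≅ A_2 ⊕ A_7 (dimension 8 + 63 = 71).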